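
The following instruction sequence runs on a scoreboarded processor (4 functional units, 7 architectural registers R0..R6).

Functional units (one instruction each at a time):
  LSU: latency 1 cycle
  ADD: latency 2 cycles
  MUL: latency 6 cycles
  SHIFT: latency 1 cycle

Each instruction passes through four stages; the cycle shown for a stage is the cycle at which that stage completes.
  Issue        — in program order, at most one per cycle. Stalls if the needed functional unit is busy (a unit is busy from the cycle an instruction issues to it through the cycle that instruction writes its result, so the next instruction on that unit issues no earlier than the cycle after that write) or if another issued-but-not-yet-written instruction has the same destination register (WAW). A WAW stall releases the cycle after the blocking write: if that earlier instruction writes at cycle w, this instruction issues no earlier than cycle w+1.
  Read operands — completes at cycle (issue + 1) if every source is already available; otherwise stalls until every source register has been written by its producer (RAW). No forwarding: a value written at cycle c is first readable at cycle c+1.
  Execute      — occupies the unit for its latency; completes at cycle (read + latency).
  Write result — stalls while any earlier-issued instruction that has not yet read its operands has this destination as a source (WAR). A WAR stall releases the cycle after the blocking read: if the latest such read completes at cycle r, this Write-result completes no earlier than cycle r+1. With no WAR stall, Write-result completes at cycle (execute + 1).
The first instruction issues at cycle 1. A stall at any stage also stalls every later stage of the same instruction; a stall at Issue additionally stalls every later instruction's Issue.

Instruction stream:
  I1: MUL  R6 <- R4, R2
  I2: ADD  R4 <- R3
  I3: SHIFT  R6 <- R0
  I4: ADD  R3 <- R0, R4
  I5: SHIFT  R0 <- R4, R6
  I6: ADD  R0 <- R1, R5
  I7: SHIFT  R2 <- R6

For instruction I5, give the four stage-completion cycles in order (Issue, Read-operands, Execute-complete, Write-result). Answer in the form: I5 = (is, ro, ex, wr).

I5 = (14, 15, 16, 17)

I1: IS=1 RO=2 EX=8 WR=9
I2: IS=2 RO=3 EX=5 WR=6
I3: IS=10 RO=11 EX=12 WR=13  [WAW R6: wait I1 write@9]
I4: IS=11 RO=12 EX=14 WR=15
I5: IS=14 RO=15 EX=16 WR=17  [struct: SHIFT busy until I3 writes@13]
I6: IS=18 RO=19 EX=21 WR=22  [WAW R0: wait I5 write@17]
I7: IS=19 RO=20 EX=21 WR=22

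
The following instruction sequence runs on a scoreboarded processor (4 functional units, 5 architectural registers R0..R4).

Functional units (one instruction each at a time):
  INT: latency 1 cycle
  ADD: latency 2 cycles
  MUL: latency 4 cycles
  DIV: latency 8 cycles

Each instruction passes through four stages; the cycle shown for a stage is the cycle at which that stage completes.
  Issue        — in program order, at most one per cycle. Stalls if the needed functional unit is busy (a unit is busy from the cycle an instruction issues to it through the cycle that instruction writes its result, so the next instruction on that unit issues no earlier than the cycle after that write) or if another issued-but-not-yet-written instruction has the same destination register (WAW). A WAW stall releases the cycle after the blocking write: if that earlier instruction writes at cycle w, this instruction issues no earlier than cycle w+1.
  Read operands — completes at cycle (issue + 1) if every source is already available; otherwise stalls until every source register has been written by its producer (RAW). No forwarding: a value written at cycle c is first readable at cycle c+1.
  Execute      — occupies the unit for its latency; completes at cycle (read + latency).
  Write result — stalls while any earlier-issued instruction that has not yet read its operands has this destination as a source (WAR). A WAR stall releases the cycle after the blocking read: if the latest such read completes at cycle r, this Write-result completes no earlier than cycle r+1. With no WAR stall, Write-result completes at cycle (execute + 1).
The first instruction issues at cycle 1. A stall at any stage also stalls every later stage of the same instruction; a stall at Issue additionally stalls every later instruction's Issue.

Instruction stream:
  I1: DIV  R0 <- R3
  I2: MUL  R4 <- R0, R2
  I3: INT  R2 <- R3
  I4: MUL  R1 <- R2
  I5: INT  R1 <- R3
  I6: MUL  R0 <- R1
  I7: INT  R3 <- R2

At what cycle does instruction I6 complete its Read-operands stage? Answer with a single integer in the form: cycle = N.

c1: issue I1 (DIV)
c2: I1 read-ops; issue I2 (MUL)
c3: issue I3 (INT)
c4: I3 read-ops
c5: I3 finished on INT
c10: I1 finished on DIV
c11: I1→R0
c12: I2 read-ops
c13: I3→R2
c16: I2 finished on MUL
c17: I2→R4
c18: issue I4 (MUL)
c19: I4 read-ops
c23: I4 finished on MUL
c24: I4→R1
c25: issue I5 (INT)
c26: I5 read-ops; issue I6 (MUL)
c27: I5 finished on INT
c28: I5→R1
c29: I6 read-ops; issue I7 (INT)
c30: I7 read-ops
c31: I7 finished on INT
c32: I7→R3
c33: I6 finished on MUL
c34: I6→R0

cycle = 29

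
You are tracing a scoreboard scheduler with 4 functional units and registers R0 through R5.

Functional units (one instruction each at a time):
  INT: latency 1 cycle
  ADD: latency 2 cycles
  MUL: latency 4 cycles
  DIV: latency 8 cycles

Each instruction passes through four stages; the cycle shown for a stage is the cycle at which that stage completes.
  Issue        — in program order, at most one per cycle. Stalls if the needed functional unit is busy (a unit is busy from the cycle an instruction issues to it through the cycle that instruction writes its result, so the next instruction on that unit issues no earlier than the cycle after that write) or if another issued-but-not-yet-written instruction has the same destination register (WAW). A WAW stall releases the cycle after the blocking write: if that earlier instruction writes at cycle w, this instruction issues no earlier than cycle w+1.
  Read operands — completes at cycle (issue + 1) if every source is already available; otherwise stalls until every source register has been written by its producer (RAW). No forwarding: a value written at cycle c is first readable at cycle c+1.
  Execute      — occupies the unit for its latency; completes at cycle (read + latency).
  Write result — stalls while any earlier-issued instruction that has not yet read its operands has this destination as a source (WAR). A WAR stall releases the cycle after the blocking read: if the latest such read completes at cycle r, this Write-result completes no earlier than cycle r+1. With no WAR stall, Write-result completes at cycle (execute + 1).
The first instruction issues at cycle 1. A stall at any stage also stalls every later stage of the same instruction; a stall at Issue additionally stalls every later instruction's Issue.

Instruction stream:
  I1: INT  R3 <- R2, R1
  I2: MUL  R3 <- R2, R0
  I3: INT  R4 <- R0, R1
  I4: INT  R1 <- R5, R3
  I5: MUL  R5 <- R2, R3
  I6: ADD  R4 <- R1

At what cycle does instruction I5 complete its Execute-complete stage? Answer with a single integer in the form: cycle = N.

1) issue 1, read 2, done 3, write 4
2) issue 5, read 6, done 10, write 11  <WAW R3: wait I1 write@4>
3) issue 6, read 7, done 8, write 9
4) issue 10, read 12, done 13, write 14  <struct: INT busy until I3 writes@9 / RAW R3: wait I2 write@11>
5) issue 12, read 13, done 17, write 18  <struct: MUL busy until I2 writes@11>
6) issue 13, read 15, done 17, write 18  <RAW R1: wait I4 write@14>

cycle = 17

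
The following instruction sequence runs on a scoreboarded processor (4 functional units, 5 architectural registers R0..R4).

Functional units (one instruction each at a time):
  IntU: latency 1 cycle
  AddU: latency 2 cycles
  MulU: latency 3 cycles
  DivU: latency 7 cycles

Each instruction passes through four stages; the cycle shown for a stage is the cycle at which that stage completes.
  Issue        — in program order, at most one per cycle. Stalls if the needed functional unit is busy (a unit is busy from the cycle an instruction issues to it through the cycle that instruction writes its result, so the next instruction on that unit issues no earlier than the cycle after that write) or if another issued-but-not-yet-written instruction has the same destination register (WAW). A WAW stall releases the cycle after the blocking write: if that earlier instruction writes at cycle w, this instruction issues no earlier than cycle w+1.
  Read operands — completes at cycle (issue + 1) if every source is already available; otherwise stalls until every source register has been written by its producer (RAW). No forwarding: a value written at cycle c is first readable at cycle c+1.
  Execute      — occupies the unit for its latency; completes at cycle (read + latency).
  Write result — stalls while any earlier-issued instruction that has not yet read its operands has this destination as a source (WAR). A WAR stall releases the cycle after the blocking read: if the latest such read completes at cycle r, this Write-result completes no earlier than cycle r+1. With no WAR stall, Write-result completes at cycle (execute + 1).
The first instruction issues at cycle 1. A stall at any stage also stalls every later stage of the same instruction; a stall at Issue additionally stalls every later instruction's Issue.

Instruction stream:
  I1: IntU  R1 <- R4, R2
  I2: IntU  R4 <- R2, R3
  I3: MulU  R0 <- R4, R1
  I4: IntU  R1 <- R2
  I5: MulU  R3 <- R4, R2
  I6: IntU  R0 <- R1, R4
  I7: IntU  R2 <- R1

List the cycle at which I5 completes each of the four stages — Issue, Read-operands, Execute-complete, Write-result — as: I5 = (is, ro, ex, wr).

I5 = (14, 15, 18, 19)

  I1 | 1 | 2 | 3 | 4
  I2 | 5 | 6 | 7 | 8   struct: IntU busy until I1 writes@4
  I3 | 6 | 9 | 12 | 13   RAW R4: wait I2 write@8
  I4 | 9 | 10 | 11 | 12   struct: IntU busy until I2 writes@8
  I5 | 14 | 15 | 18 | 19   struct: MulU busy until I3 writes@13
  I6 | 15 | 16 | 17 | 18
  I7 | 19 | 20 | 21 | 22   struct: IntU busy until I6 writes@18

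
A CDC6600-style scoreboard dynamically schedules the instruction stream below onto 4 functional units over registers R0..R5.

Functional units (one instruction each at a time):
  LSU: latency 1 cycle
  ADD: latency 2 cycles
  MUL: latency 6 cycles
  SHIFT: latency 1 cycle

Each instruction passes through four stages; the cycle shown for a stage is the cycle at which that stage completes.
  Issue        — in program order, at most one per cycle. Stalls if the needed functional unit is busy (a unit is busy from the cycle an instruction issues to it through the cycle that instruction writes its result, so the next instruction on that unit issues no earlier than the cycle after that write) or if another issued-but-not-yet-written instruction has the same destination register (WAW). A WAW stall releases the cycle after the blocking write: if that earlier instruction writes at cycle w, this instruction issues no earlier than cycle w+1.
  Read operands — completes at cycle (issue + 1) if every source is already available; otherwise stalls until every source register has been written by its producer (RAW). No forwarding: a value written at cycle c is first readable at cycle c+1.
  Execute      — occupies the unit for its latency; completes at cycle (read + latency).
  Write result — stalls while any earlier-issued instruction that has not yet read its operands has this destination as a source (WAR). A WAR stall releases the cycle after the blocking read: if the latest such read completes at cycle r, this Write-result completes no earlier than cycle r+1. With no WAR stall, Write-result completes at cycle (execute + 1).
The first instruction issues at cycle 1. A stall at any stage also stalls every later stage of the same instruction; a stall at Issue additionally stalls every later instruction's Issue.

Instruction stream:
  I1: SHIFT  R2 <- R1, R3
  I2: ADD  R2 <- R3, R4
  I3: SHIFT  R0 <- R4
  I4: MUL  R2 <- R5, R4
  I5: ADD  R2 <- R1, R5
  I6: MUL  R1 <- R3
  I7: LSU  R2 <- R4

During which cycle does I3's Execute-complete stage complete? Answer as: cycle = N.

cycle 1: I1→SHIFT
cycle 2: I1 RO
cycle 3: I1 EX
cycle 4: I1 WR R2
cycle 5: I2→ADD
cycle 6: I2 RO · I3→SHIFT
cycle 7: I3 RO
cycle 8: I2 EX · I3 EX
cycle 9: I2 WR R2 · I3 WR R0
cycle 10: I4→MUL
cycle 11: I4 RO
cycle 17: I4 EX
cycle 18: I4 WR R2
cycle 19: I5→ADD
cycle 20: I5 RO · I6→MUL
cycle 21: I6 RO
cycle 22: I5 EX
cycle 23: I5 WR R2
cycle 24: I7→LSU
cycle 25: I7 RO
cycle 26: I7 EX
cycle 27: I6 EX · I7 WR R2
cycle 28: I6 WR R1

cycle = 8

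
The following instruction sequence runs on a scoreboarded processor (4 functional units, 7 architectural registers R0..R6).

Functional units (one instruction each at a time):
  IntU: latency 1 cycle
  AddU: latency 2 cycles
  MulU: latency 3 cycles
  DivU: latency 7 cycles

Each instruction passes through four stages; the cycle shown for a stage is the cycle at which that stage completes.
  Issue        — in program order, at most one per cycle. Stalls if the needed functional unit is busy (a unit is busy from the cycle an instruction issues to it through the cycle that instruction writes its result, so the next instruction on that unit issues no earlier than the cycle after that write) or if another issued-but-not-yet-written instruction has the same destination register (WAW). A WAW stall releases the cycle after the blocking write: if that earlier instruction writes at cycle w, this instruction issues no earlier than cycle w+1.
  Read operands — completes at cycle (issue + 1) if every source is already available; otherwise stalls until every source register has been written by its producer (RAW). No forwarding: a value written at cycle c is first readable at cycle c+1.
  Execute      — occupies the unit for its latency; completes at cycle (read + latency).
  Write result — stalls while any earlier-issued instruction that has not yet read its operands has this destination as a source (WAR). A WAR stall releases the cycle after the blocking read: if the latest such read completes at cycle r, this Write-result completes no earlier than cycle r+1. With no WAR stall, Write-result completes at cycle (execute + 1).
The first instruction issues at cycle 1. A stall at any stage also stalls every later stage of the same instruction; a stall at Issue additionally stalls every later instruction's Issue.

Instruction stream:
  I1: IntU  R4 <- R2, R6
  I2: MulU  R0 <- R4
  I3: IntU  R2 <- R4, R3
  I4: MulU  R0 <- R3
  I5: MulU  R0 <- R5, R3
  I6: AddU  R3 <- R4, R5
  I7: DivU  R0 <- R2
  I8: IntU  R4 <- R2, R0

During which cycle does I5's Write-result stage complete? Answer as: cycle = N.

I1 -> (1, 2, 3, 4)
I2 -> (2, 5, 8, 9)  // RAW R4: wait I1 write@4
I3 -> (5, 6, 7, 8)  // struct: IntU busy until I1 writes@4
I4 -> (10, 11, 14, 15)  // struct: MulU busy until I2 writes@9
I5 -> (16, 17, 20, 21)  // struct: MulU busy until I4 writes@15
I6 -> (17, 18, 20, 21)
I7 -> (22, 23, 30, 31)  // WAW R0: wait I5 write@21
I8 -> (23, 32, 33, 34)  // RAW R0: wait I7 write@31

cycle = 21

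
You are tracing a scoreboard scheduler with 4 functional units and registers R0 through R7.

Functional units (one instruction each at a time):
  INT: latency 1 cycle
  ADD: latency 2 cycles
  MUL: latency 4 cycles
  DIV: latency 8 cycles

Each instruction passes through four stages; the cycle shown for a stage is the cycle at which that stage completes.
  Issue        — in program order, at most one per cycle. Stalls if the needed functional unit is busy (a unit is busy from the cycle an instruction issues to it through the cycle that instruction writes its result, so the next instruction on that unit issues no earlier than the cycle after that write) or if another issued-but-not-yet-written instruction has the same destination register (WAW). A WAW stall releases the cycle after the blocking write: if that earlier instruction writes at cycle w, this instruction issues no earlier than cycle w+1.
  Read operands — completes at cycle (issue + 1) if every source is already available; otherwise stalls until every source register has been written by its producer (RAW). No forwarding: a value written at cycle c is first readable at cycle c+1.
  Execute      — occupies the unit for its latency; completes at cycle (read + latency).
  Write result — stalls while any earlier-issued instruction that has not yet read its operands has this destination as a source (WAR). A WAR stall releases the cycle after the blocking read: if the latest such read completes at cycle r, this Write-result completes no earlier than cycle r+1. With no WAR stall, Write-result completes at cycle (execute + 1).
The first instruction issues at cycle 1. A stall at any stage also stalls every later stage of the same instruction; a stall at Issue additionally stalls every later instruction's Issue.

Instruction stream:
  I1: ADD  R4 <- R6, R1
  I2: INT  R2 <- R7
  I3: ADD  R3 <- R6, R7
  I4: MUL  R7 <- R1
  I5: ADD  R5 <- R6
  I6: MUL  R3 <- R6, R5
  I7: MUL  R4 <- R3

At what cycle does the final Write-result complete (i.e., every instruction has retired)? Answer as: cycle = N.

[I1] 1/2/4/5
[I2] 2/3/4/5
[I3] 6/7/9/10  (struct: ADD busy until I1 writes@5)
[I4] 7/8/12/13
[I5] 11/12/14/15  (struct: ADD busy until I3 writes@10)
[I6] 14/16/20/21  (struct: MUL busy until I4 writes@13; RAW R5: wait I5 write@15)
[I7] 22/23/27/28  (struct: MUL busy until I6 writes@21)

cycle = 28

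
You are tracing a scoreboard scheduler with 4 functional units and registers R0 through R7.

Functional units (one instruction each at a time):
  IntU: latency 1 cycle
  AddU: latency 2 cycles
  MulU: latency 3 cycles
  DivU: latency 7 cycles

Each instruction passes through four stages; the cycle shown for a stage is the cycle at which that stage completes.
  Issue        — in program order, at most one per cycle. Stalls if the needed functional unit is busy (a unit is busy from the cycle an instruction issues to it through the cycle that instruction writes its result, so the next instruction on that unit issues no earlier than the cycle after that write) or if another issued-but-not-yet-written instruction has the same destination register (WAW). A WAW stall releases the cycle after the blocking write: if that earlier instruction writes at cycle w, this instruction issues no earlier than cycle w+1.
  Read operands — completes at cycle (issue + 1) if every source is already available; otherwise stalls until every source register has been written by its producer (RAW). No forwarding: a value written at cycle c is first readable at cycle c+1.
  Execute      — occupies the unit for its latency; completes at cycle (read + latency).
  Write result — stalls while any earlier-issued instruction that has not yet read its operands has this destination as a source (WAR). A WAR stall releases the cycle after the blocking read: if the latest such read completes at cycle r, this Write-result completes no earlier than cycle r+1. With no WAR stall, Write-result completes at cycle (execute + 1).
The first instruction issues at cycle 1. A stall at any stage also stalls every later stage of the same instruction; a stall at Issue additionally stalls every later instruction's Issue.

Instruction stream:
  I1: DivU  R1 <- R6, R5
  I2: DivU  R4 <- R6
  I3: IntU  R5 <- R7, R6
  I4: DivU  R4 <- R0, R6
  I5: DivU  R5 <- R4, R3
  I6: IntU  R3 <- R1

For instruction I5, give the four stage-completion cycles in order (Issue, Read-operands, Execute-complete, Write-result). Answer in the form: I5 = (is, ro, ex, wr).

c1: issue I1 (DivU)
c2: I1 read-ops
c9: I1 finished on DivU
c10: I1→R1
c11: issue I2 (DivU)
c12: I2 read-ops · issue I3 (IntU)
c13: I3 read-ops
c14: I3 finished on IntU
c15: I3→R5
c19: I2 finished on DivU
c20: I2→R4
c21: issue I4 (DivU)
c22: I4 read-ops
c29: I4 finished on DivU
c30: I4→R4
c31: issue I5 (DivU)
c32: I5 read-ops · issue I6 (IntU)
c33: I6 read-ops
c34: I6 finished on IntU
c35: I6→R3
c39: I5 finished on DivU
c40: I5→R5

I5 = (31, 32, 39, 40)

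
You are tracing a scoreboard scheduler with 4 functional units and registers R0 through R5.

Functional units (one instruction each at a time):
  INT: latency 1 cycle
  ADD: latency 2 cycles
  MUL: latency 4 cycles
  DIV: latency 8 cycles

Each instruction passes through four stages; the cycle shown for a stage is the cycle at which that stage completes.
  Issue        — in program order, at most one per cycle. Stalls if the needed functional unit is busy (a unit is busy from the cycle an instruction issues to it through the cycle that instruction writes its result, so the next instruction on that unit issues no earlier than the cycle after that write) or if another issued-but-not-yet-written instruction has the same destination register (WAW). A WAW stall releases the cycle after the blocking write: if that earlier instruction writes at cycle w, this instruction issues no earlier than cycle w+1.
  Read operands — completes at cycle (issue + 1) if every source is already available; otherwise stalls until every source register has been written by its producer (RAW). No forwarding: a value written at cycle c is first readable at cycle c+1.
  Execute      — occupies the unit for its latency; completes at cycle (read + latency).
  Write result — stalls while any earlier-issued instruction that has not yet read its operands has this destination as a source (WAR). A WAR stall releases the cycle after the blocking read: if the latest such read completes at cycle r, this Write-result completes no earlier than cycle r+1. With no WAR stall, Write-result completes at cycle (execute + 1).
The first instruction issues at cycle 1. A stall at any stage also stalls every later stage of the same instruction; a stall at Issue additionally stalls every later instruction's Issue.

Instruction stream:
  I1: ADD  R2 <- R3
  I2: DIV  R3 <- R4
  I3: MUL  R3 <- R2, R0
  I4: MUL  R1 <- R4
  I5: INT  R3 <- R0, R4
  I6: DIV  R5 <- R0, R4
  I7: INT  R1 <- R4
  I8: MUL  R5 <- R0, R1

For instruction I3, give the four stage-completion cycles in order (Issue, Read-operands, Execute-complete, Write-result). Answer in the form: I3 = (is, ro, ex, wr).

I3 = (13, 14, 18, 19)

c1: I1 issues→ADD
c2: I1 reads | I2 issues→DIV
c3: I2 reads
c4: I1 exec-done
c5: I1 writes R2
c11: I2 exec-done
c12: I2 writes R3
c13: I3 issues→MUL
c14: I3 reads
c18: I3 exec-done
c19: I3 writes R3
c20: I4 issues→MUL
c21: I4 reads | I5 issues→INT
c22: I5 reads | I6 issues→DIV
c23: I5 exec-done | I6 reads
c24: I5 writes R3
c25: I4 exec-done
c26: I4 writes R1
c27: I7 issues→INT
c28: I7 reads
c29: I7 exec-done
c30: I7 writes R1
c31: I6 exec-done
c32: I6 writes R5
c33: I8 issues→MUL
c34: I8 reads
c38: I8 exec-done
c39: I8 writes R5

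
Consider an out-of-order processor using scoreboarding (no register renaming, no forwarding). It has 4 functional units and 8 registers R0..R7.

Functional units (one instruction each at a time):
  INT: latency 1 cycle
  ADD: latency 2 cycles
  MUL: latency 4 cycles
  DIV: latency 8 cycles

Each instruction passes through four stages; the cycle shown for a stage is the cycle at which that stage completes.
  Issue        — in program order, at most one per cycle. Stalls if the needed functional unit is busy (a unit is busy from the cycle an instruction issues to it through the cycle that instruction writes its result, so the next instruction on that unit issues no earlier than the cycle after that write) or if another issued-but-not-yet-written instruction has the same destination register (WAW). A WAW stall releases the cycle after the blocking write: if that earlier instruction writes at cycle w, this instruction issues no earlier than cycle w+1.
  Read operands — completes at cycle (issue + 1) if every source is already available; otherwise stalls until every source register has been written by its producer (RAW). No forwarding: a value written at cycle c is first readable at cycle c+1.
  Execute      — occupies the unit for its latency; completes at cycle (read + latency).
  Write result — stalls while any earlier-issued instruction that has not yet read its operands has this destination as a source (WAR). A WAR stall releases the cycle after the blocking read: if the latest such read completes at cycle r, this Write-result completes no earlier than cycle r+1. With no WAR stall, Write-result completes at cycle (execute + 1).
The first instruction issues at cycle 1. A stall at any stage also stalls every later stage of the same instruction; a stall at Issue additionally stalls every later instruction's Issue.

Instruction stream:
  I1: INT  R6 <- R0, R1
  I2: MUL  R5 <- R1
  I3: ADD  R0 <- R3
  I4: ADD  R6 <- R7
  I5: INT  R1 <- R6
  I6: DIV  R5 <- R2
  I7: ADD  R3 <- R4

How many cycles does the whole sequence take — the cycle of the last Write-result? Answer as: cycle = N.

[1] I1→INT
[2] I1 RO; I2→MUL
[3] I1 EX; I2 RO; I3→ADD
[4] I1 WR R6; I3 RO
[6] I3 EX
[7] I2 EX; I3 WR R0
[8] I2 WR R5; I4→ADD
[9] I4 RO; I5→INT
[10] I6→DIV
[11] I4 EX; I6 RO
[12] I4 WR R6
[13] I5 RO; I7→ADD
[14] I5 EX; I7 RO
[15] I5 WR R1
[16] I7 EX
[17] I7 WR R3
[19] I6 EX
[20] I6 WR R5

cycle = 20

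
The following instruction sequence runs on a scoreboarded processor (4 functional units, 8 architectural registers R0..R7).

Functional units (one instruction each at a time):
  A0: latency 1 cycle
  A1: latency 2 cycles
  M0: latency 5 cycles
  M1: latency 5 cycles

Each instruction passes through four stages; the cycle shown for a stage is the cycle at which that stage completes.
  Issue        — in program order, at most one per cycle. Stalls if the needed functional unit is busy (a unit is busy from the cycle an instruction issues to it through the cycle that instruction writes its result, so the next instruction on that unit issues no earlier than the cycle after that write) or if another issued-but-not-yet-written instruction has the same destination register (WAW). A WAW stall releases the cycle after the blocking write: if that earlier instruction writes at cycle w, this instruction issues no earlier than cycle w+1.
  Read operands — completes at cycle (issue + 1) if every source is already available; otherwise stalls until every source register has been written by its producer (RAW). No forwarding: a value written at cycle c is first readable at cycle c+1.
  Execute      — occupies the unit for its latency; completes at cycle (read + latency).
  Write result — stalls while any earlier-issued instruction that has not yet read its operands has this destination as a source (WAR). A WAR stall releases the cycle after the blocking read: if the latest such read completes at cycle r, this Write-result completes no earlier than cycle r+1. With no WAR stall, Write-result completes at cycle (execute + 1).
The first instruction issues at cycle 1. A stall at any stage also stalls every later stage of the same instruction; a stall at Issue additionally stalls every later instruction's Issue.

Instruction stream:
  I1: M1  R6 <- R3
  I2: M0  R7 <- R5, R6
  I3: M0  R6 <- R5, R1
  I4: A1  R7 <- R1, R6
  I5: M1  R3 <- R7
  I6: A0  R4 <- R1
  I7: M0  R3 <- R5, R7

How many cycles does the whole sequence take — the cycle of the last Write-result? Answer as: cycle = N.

cycle 1: issue I1 (M1)
cycle 2: I1 read-ops; issue I2 (M0)
cycle 7: I1 finished on M1
cycle 8: I1→R6
cycle 9: I2 read-ops
cycle 14: I2 finished on M0
cycle 15: I2→R7
cycle 16: issue I3 (M0)
cycle 17: I3 read-ops; issue I4 (A1)
cycle 18: issue I5 (M1)
cycle 19: issue I6 (A0)
cycle 20: I6 read-ops
cycle 21: I6 finished on A0
cycle 22: I3 finished on M0; I6→R4
cycle 23: I3→R6
cycle 24: I4 read-ops
cycle 26: I4 finished on A1
cycle 27: I4→R7
cycle 28: I5 read-ops
cycle 33: I5 finished on M1
cycle 34: I5→R3
cycle 35: issue I7 (M0)
cycle 36: I7 read-ops
cycle 41: I7 finished on M0
cycle 42: I7→R3

cycle = 42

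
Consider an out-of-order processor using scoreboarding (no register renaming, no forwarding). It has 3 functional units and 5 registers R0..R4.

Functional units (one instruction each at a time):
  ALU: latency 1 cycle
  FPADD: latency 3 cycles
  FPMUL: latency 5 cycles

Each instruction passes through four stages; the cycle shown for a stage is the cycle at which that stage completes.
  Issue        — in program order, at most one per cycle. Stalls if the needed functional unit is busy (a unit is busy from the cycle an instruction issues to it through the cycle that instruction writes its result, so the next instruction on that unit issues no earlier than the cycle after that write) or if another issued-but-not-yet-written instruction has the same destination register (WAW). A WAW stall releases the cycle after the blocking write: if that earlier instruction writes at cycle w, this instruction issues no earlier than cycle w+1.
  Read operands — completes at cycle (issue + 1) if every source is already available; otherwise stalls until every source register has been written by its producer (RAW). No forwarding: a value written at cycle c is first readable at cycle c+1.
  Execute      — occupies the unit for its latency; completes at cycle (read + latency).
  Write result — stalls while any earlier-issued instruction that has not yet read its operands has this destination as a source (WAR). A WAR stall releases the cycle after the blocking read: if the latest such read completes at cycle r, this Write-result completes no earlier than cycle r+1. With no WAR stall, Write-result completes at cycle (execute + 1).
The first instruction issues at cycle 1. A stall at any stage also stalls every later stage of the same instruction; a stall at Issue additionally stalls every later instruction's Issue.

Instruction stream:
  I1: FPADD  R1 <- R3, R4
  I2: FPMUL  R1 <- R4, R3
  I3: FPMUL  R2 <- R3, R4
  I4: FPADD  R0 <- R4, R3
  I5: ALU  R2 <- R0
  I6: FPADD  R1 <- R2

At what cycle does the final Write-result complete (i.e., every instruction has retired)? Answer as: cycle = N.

cycle = 31

c1: issue I1 (FPADD)
c2: I1 read-ops
c5: I1 finished on FPADD
c6: I1→R1
c7: issue I2 (FPMUL)
c8: I2 read-ops
c13: I2 finished on FPMUL
c14: I2→R1
c15: issue I3 (FPMUL)
c16: I3 read-ops; issue I4 (FPADD)
c17: I4 read-ops
c20: I4 finished on FPADD
c21: I3 finished on FPMUL; I4→R0
c22: I3→R2
c23: issue I5 (ALU)
c24: I5 read-ops; issue I6 (FPADD)
c25: I5 finished on ALU
c26: I5→R2
c27: I6 read-ops
c30: I6 finished on FPADD
c31: I6→R1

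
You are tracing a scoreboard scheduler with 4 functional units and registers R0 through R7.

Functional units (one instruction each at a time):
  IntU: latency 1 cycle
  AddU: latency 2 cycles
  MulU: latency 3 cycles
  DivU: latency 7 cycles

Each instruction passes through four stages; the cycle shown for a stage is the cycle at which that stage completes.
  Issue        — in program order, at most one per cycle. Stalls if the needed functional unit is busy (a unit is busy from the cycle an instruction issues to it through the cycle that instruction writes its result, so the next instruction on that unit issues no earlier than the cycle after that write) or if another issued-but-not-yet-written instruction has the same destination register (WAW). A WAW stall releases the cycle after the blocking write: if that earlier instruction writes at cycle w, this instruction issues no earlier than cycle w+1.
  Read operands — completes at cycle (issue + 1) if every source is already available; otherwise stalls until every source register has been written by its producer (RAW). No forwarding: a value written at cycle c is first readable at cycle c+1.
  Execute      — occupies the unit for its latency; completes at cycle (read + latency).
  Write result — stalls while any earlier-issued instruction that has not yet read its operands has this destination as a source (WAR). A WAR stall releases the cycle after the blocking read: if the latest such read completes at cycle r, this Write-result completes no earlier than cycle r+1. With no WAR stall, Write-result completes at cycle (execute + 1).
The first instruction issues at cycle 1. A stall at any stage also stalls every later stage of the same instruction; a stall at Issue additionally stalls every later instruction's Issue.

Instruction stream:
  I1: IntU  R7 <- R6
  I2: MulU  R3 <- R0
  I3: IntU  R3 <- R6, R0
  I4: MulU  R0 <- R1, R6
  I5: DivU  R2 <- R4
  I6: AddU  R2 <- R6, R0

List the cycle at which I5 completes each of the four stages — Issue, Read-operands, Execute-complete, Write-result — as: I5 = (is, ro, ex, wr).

I5 = (10, 11, 18, 19)

I1 -> (1, 2, 3, 4)
I2 -> (2, 3, 6, 7)
I3 -> (8, 9, 10, 11)  // WAW R3: wait I2 write@7
I4 -> (9, 10, 13, 14)
I5 -> (10, 11, 18, 19)
I6 -> (20, 21, 23, 24)  // WAW R2: wait I5 write@19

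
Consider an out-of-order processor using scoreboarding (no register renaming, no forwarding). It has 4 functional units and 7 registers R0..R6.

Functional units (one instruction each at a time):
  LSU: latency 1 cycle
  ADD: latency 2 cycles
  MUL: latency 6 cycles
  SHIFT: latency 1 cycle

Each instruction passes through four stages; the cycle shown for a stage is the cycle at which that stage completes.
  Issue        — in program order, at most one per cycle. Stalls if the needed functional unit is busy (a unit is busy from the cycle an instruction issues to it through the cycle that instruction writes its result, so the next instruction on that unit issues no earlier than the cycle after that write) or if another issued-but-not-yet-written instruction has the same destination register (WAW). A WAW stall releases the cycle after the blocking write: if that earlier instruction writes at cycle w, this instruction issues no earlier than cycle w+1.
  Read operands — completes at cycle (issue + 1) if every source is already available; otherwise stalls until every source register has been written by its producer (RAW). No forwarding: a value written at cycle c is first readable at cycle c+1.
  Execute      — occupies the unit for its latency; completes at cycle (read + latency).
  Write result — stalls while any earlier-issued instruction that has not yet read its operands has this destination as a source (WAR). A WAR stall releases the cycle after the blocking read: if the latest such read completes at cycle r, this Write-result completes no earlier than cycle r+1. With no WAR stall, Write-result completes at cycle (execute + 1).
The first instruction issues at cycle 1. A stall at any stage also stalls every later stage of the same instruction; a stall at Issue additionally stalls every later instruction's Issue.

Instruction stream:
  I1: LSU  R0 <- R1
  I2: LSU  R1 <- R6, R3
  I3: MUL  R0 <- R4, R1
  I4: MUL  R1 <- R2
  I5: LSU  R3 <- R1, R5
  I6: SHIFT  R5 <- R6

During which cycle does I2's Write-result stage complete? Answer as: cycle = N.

t=1  I1→LSU
t=2  I1 RO
t=3  I1 EX
t=4  I1 WR R0
t=5  I2→LSU
t=6  I2 RO · I3→MUL
t=7  I2 EX
t=8  I2 WR R1
t=9  I3 RO
t=15  I3 EX
t=16  I3 WR R0
t=17  I4→MUL
t=18  I4 RO · I5→LSU
t=19  I6→SHIFT
t=20  I6 RO
t=21  I6 EX
t=24  I4 EX
t=25  I4 WR R1
t=26  I5 RO
t=27  I5 EX · I6 WR R5
t=28  I5 WR R3

cycle = 8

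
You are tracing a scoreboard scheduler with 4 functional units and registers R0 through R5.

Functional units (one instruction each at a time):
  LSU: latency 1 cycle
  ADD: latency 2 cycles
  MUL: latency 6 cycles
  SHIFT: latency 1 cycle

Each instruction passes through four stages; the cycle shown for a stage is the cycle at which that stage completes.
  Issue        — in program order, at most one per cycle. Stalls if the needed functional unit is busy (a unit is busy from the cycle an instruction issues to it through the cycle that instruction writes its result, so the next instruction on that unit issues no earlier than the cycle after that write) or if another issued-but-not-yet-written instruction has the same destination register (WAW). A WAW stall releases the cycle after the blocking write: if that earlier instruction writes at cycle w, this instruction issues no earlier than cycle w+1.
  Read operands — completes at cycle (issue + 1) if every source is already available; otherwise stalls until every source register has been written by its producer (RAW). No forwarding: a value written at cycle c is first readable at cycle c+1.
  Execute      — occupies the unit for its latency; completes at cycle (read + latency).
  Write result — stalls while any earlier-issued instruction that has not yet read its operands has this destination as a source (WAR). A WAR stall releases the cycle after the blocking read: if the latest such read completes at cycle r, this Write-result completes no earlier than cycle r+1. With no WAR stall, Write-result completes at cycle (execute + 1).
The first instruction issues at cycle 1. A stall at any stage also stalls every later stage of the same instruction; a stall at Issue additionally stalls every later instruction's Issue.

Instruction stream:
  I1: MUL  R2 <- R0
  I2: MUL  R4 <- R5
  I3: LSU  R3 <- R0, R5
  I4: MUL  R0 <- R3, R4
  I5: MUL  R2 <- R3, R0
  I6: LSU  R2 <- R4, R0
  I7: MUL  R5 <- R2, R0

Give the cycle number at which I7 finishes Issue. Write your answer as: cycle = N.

cycle = 38

c1: I1 dispatched to MUL
c2: I1 operands ready
c8: I1 complete
c9: R2←I1
c10: I2 dispatched to MUL
c11: I2 operands ready, I3 dispatched to LSU
c12: I3 operands ready
c13: I3 complete
c14: R3←I3
c17: I2 complete
c18: R4←I2
c19: I4 dispatched to MUL
c20: I4 operands ready
c26: I4 complete
c27: R0←I4
c28: I5 dispatched to MUL
c29: I5 operands ready
c35: I5 complete
c36: R2←I5
c37: I6 dispatched to LSU
c38: I6 operands ready, I7 dispatched to MUL
c39: I6 complete
c40: R2←I6
c41: I7 operands ready
c47: I7 complete
c48: R5←I7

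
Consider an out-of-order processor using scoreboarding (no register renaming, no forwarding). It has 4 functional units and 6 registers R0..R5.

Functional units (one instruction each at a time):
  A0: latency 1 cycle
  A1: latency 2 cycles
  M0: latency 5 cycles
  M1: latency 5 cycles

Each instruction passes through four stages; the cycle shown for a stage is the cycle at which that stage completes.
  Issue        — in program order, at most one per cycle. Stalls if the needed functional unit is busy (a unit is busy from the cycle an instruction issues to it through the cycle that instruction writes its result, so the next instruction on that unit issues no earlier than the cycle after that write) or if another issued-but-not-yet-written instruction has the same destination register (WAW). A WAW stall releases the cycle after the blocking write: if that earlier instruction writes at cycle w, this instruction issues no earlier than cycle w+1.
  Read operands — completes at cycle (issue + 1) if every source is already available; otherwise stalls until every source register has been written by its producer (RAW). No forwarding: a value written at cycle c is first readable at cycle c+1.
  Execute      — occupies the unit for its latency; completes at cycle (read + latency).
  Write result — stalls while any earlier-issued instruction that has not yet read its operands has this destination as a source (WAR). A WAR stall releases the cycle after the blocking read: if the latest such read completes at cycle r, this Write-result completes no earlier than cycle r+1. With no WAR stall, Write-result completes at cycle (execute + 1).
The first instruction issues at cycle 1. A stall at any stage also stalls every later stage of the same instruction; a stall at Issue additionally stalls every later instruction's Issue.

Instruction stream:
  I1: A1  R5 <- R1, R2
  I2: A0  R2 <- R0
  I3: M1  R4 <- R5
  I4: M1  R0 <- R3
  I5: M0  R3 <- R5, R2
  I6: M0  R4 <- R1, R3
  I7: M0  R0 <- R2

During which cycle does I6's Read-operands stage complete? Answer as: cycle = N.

[I1] 1/2/4/5
[I2] 2/3/4/5
[I3] 3/6/11/12  (RAW R5: wait I1 write@5)
[I4] 13/14/19/20  (struct: M1 busy until I3 writes@12)
[I5] 14/15/20/21
[I6] 22/23/28/29  (struct: M0 busy until I5 writes@21)
[I7] 30/31/36/37  (struct: M0 busy until I6 writes@29)

cycle = 23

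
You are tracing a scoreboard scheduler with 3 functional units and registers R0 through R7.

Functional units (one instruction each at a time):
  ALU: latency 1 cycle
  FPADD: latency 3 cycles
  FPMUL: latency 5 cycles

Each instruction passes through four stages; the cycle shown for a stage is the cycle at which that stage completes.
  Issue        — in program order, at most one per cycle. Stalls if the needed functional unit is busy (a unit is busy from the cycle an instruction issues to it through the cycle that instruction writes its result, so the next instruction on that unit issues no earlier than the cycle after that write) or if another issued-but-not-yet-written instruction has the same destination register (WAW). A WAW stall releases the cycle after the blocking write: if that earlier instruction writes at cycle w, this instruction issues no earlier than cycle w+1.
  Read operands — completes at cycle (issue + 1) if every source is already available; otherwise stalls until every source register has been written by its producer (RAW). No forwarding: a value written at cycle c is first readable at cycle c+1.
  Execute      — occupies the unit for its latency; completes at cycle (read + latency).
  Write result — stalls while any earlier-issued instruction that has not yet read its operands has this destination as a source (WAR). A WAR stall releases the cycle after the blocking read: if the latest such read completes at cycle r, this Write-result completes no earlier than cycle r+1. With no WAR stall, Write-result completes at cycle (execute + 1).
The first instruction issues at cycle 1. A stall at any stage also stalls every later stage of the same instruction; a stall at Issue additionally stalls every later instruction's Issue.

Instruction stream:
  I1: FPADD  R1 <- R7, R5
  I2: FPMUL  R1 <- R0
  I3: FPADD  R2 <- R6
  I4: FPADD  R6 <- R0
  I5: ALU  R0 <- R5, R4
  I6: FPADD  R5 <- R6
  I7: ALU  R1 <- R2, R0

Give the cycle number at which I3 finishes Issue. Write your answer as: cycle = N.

I1  is:1  ro:2  ex:5  wr:6
I2  is:7  ro:8  ex:13  wr:14  — WAW R1: wait I1 write@6
I3  is:8  ro:9  ex:12  wr:13
I4  is:14  ro:15  ex:18  wr:19  — struct: FPADD busy until I3 writes@13
I5  is:15  ro:16  ex:17  wr:18
I6  is:20  ro:21  ex:24  wr:25  — struct: FPADD busy until I4 writes@19
I7  is:21  ro:22  ex:23  wr:24

cycle = 8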